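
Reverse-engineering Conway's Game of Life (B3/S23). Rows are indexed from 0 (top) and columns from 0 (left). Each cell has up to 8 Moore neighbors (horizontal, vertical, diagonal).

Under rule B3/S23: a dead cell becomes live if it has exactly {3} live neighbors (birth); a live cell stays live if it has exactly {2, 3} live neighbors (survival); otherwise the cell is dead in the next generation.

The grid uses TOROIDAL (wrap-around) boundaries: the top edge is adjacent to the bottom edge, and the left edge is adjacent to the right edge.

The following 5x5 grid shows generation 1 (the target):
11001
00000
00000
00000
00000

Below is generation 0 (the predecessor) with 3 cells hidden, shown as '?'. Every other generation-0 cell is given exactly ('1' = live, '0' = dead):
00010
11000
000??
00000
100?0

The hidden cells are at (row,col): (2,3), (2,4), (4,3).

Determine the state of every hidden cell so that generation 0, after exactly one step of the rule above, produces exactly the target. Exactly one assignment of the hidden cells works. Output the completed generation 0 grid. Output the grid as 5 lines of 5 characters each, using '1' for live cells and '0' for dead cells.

Hidden generation-0 cells (in order): (2,3), (2,4), (4,3).
A hidden cell only influences target cells in its own 3x3 neighborhood. Try each of the 2^3 = 8 assignments, step the completed generation 0 forward once under B3/S23, and compare with the target:
  (2,3)=0 (2,4)=0 (4,3)=0 -> step reproduces the target at every cell -> ACCEPT
  (2,3)=0 (2,4)=0 (4,3)=1 -> step gives (0,2)='1' but target has '0' -> reject
  (2,3)=0 (2,4)=1 (4,3)=0 -> step gives (1,0)='1' but target has '0' -> reject
  (2,3)=0 (2,4)=1 (4,3)=1 -> step gives (0,2)='1' but target has '0' -> reject
  (2,3)=1 (2,4)=0 (4,3)=0 -> step gives (1,2)='1' but target has '0' -> reject
  (2,3)=1 (2,4)=0 (4,3)=1 -> step gives (0,2)='1' but target has '0' -> reject
  (2,3)=1 (2,4)=1 (4,3)=0 -> step gives (1,0)='1' but target has '0' -> reject
  (2,3)=1 (2,4)=1 (4,3)=1 -> step gives (0,2)='1' but target has '0' -> reject
Unique solution: (2,3)=dead, (2,4)=dead, (4,3)=dead.
Check: live-neighbor counts of every cell in the completed generation 0:
33203
11212
22101
11001
01112
Applying B3/S23 to generation 0 with these counts gives:
11001
00000
00000
00000
00000
which matches the target exactly.

Answer: 00010
11000
00000
00000
10000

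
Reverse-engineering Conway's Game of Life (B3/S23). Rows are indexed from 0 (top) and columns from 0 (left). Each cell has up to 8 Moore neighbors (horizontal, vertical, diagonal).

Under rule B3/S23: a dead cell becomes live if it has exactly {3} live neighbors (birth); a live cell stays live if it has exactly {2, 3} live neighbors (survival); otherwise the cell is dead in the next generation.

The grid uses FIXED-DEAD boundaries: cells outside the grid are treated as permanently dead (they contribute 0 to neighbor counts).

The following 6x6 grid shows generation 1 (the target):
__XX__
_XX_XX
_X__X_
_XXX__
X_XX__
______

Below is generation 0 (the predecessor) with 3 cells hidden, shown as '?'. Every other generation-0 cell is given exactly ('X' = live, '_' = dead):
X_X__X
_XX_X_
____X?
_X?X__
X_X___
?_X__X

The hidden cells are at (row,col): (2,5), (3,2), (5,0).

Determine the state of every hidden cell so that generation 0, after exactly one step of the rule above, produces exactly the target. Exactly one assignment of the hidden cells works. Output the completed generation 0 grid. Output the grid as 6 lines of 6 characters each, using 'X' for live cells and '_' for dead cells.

Hidden generation-0 cells (in order): (2,5), (3,2), (5,0).
A hidden cell only influences target cells in its own 3x3 neighborhood. Try each of the 2^3 = 8 assignments, step the completed generation 0 forward once under B3/S23, and compare with the target:
  (2,5)=_ (3,2)=_ (5,0)=_ -> step gives (4,0)='_' but target has 'X' -> reject
  (2,5)=_ (3,2)=_ (5,0)=X -> step reproduces the target at every cell -> ACCEPT
  (2,5)=_ (3,2)=X (5,0)=_ -> step gives (2,1)='_' but target has 'X' -> reject
  (2,5)=_ (3,2)=X (5,0)=X -> step gives (2,1)='_' but target has 'X' -> reject
  (2,5)=X (3,2)=_ (5,0)=_ -> step gives (1,5)='_' but target has 'X' -> reject
  (2,5)=X (3,2)=_ (5,0)=X -> step gives (1,5)='_' but target has 'X' -> reject
  (2,5)=X (3,2)=X (5,0)=_ -> step gives (1,5)='_' but target has 'X' -> reject
  (2,5)=X (3,2)=X (5,0)=X -> step gives (1,5)='_' but target has 'X' -> reject
Unique solution: (2,5)=dead, (3,2)=dead, (5,0)=live.
Check: live-neighbor counts of every cell in the completed generation 0:
142321
232423
234422
223221
253321
141210
Applying B3/S23 to generation 0 with these counts gives:
__XX__
_XX_XX
_X__X_
_XXX__
X_XX__
______
which matches the target exactly.

Answer: X_X__X
_XX_X_
____X_
_X_X__
X_X___
X_X__X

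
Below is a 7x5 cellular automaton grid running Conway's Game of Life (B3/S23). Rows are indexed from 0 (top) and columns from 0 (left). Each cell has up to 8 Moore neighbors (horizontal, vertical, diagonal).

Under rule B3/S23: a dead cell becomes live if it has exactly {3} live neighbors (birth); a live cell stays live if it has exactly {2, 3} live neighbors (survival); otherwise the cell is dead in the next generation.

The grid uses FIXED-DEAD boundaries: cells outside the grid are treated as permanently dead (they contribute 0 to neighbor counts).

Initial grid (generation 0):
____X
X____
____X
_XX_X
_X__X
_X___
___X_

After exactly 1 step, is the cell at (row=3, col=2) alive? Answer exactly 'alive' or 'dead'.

Answer: alive

Derivation:
Simulating step by step:
Generation 0 (given above): 10 live cells
Generation 1: 9 live cells
_____
_____
_X_X_
_XX_X
XX_X_
__X__
_____

Cell (3,2) at generation 1: 1 -> alive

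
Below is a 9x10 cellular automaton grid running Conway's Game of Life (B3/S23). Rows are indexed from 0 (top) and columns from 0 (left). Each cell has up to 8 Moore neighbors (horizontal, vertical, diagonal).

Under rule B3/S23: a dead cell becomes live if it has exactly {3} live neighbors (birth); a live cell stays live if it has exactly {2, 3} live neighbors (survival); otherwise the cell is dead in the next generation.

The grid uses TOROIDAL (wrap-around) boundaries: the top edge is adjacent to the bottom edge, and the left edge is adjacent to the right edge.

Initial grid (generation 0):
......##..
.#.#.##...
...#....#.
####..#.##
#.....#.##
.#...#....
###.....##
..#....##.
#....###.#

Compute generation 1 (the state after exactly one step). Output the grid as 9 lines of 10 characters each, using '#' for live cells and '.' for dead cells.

Answer: #...#...#.
..#.###...
...#.##.#.
.###......
.....##.#.
..#....#..
#.#....###
..#.......
.....#...#

Derivation:
Simulating step by step:
Generation 0 (given above): 34 live cells
Generation 1: 27 live cells
(generation 1 grid is the final answer)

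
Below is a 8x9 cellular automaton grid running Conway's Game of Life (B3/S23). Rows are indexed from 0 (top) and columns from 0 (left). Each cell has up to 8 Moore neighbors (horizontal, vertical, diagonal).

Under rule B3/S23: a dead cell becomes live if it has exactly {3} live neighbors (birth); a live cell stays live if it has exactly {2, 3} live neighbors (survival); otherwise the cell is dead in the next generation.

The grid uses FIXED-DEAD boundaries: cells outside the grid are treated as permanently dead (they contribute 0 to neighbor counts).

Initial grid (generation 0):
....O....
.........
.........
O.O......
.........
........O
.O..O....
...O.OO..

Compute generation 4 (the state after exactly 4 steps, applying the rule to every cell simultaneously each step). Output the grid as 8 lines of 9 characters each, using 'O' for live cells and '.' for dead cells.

Answer: .........
.........
.........
.........
.........
.........
....OO...
....OO...

Derivation:
Simulating step by step:
Generation 0 (given above): 9 live cells
Generation 1: 4 live cells
.........
.........
.........
.........
.........
.........
....OO...
....OO...
Generation 2: 4 live cells
.........
.........
.........
.........
.........
.........
....OO...
....OO...
Generation 3: 4 live cells
.........
.........
.........
.........
.........
.........
....OO...
....OO...
Generation 4: 4 live cells
(generation 4 grid is the final answer)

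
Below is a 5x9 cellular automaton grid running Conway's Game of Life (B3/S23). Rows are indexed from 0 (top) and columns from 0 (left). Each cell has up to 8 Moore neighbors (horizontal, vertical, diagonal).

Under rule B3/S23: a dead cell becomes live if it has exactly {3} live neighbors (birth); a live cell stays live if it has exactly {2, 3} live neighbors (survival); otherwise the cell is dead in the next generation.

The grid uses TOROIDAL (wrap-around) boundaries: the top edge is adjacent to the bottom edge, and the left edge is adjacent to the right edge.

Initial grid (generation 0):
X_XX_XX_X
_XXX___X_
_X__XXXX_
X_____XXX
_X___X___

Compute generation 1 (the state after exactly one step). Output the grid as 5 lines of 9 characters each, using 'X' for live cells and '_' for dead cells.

Simulating step by step:
Generation 0 (given above): 21 live cells
Generation 1: 18 live cells
(generation 1 grid is the final answer)

Answer: X__X_XXXX
_________
_X_XXX___
XX__X___X
_XX_XX___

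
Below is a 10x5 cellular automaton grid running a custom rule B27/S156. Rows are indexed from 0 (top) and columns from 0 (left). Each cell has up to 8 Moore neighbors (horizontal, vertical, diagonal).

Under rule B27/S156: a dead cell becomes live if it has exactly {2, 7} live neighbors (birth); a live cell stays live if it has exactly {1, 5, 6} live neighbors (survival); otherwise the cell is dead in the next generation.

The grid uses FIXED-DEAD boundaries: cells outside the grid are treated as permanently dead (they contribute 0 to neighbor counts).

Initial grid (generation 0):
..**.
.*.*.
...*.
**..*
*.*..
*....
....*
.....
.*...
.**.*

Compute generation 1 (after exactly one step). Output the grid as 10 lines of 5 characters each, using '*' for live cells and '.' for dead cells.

Answer: .*..*
.*...
.....
....*
..**.
*..*.
.....
.....
*..*.
*..*.

Derivation:
Simulating step by step:
Generation 0 (given above): 16 live cells
Generation 1: 12 live cells
(generation 1 grid is the final answer)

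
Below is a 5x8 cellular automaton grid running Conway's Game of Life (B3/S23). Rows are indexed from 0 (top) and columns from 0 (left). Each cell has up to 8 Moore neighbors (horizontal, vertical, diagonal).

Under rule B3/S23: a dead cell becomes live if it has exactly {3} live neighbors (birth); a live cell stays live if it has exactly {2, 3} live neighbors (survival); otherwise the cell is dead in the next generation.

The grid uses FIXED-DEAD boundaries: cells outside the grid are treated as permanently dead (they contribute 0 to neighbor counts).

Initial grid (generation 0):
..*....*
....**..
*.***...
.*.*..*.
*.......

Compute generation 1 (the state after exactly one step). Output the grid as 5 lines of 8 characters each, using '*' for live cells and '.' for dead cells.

Answer: ........
.**.**..
.**.....
**.**...
........

Derivation:
Simulating step by step:
Generation 0 (given above): 12 live cells
Generation 1: 10 live cells
(generation 1 grid is the final answer)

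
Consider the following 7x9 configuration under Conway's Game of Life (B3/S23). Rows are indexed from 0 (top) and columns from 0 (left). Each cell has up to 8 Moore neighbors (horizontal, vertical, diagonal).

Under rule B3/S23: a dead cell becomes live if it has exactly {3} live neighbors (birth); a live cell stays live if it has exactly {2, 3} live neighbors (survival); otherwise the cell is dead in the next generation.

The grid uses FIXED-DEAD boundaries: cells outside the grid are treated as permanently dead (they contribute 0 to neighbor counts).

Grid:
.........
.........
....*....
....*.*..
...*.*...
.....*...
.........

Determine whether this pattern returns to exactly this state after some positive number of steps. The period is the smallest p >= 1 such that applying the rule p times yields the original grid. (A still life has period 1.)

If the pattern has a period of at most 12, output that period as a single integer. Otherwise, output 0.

Answer: 2

Derivation:
Simulating and comparing each generation to the original:
Gen 0 (original, given above): 6 live cells
Gen 1: 6 live cells, differs from original
Gen 2: 6 live cells, MATCHES original -> period = 2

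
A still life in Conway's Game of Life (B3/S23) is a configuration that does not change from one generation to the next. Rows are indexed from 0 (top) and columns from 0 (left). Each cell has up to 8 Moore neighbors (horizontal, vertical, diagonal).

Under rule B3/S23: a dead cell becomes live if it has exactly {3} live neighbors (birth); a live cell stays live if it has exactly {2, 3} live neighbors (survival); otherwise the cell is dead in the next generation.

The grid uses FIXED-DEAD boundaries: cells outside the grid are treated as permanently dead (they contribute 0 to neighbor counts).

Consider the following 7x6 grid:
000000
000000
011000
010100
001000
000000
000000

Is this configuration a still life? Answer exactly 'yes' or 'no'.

Compute generation 1 and compare to generation 0 (given above):
Generation 1:
000000
000000
011000
010100
001000
000000
000000
The grids are IDENTICAL -> still life.

Answer: yes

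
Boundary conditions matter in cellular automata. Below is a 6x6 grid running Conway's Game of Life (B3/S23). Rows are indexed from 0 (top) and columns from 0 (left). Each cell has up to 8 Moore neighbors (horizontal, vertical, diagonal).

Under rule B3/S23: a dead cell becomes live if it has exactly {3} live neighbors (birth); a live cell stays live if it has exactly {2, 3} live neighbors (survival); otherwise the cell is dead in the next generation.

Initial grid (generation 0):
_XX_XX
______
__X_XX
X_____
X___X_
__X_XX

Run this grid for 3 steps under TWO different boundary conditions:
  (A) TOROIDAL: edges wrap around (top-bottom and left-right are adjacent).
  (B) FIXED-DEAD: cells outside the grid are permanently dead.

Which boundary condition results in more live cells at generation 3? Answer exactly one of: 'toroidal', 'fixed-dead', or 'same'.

Under TOROIDAL boundary, generation 3:
___XX_
__X___
_____X
X_XX__
______
_____X
Population = 8

Under FIXED-DEAD boundary, generation 3:
______
______
__XXX_
__XX__
__XX__
______
Population = 7

Comparison: toroidal=8, fixed-dead=7 -> toroidal

Answer: toroidal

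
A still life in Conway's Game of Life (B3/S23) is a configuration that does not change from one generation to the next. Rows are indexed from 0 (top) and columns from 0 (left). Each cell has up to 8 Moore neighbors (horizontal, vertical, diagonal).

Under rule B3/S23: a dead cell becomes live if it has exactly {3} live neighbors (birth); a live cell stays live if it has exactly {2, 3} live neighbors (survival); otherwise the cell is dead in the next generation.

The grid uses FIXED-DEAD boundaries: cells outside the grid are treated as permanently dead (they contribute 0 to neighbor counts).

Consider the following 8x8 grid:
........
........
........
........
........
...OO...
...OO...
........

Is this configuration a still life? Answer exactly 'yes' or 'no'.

Compute generation 1 and compare to generation 0 (given above):
Generation 1:
........
........
........
........
........
...OO...
...OO...
........
The grids are IDENTICAL -> still life.

Answer: yes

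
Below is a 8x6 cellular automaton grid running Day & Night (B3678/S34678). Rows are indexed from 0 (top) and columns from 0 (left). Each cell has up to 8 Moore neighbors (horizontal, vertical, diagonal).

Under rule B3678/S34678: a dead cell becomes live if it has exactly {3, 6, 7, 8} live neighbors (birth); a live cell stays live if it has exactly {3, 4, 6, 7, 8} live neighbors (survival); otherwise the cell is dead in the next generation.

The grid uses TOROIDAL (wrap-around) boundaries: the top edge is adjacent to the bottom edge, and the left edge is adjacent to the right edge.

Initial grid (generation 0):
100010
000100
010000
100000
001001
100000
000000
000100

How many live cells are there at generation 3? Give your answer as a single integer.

Simulating step by step:
Generation 0 (given above): 9 live cells
Generation 1: 4 live cells
000100
000000
000000
010000
110000
000000
000000
000000
Generation 2: 1 live cells
000000
000000
000000
100000
000000
000000
000000
000000
Generation 3: 0 live cells
000000
000000
000000
000000
000000
000000
000000
000000
Population at generation 3: 0

Answer: 0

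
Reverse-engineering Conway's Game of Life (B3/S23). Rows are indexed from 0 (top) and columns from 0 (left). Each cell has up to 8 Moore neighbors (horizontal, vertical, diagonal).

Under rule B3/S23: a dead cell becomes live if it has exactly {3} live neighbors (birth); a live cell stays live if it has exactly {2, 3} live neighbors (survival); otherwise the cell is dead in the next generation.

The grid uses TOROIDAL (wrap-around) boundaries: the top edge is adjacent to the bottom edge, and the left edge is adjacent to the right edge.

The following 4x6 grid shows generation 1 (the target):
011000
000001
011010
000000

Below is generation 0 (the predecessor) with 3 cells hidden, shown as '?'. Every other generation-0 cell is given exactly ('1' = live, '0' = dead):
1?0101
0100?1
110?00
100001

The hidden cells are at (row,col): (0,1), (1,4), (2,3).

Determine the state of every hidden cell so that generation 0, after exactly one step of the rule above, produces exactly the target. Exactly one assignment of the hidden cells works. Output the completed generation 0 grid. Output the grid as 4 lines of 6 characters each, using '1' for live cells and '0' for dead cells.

Hidden generation-0 cells (in order): (0,1), (1,4), (2,3).
A hidden cell only influences target cells in its own 3x3 neighborhood. Try each of the 2^3 = 8 assignments, step the completed generation 0 forward once under B3/S23, and compare with the target:
  (0,1)=0 (1,4)=0 (2,3)=0 -> step gives (0,2)='0' but target has '1' -> reject
  (0,1)=0 (1,4)=0 (2,3)=1 -> step gives (0,2)='0' but target has '1' -> reject
  (0,1)=0 (1,4)=1 (2,3)=0 -> step gives (0,2)='0' but target has '1' -> reject
  (0,1)=0 (1,4)=1 (2,3)=1 -> step gives (0,2)='0' but target has '1' -> reject
  (0,1)=1 (1,4)=0 (2,3)=0 -> step gives (1,4)='1' but target has '0' -> reject
  (0,1)=1 (1,4)=0 (2,3)=1 -> step reproduces the target at every cell -> ACCEPT
  (0,1)=1 (1,4)=1 (2,3)=0 -> step gives (1,4)='1' but target has '0' -> reject
  (0,1)=1 (1,4)=1 (2,3)=1 -> step gives (1,3)='1' but target has '0' -> reject
Unique solution: (0,1)=live, (1,4)=dead, (2,3)=live.
Check: live-neighbor counts of every cell in the completed generation 0:
633044
745243
533034
654244
Applying B3/S23 to generation 0 with these counts gives:
011000
000001
011010
000000
which matches the target exactly.

Answer: 110101
010001
110100
100001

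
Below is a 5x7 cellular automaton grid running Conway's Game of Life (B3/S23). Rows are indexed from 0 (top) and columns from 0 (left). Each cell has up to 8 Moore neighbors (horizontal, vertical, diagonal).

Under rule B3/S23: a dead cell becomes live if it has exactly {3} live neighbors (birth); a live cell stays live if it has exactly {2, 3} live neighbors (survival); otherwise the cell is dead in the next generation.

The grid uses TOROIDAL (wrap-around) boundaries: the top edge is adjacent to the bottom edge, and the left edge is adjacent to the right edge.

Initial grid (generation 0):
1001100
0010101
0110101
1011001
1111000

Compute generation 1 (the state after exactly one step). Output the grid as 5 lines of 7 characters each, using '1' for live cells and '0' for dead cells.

Answer: 1000111
0010101
0000101
0000111
0000000

Derivation:
Simulating step by step:
Generation 0 (given above): 18 live cells
Generation 1: 12 live cells
(generation 1 grid is the final answer)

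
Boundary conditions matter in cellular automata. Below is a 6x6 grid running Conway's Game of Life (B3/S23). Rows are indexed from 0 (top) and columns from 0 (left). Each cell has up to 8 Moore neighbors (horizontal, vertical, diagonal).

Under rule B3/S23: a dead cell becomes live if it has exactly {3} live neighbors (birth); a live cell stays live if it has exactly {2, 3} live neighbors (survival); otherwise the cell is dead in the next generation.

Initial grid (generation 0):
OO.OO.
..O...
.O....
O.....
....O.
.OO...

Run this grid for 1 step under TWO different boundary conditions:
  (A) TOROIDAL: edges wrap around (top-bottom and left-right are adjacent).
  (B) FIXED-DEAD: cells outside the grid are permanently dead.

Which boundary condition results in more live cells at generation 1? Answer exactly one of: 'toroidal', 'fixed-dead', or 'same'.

Answer: toroidal

Derivation:
Under TOROIDAL boundary, generation 1:
O..O..
O.OO..
.O....
......
.O....
OOO.OO
Population = 12

Under FIXED-DEAD boundary, generation 1:
.OOO..
O.OO..
.O....
......
.O....
......
Population = 8

Comparison: toroidal=12, fixed-dead=8 -> toroidal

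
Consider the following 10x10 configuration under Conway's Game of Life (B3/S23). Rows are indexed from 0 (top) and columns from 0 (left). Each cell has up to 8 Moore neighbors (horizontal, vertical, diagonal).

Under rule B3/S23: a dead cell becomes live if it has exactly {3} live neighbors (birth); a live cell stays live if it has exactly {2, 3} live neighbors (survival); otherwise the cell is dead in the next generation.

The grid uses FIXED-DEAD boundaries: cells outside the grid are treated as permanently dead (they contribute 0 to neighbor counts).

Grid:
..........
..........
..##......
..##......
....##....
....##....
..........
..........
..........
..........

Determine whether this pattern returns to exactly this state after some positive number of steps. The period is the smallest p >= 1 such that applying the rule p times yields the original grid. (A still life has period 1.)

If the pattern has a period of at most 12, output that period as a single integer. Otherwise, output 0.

Simulating and comparing each generation to the original:
Gen 0 (original, given above): 8 live cells
Gen 1: 6 live cells, differs from original
Gen 2: 8 live cells, MATCHES original -> period = 2

Answer: 2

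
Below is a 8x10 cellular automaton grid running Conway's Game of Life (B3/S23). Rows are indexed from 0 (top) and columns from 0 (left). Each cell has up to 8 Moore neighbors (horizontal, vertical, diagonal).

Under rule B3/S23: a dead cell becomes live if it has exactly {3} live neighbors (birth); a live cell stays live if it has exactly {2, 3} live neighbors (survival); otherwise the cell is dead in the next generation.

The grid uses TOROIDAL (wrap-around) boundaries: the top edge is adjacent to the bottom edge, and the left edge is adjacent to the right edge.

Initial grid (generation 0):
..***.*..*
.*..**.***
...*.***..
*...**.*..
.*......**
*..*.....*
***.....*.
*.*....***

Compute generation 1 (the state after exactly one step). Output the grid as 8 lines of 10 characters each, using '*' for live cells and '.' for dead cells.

Answer: ..*.*.*...
*........*
*..*.....*
*...**.*.*
.*..*...*.
..........
..**...*..
.......*..

Derivation:
Simulating step by step:
Generation 0 (given above): 34 live cells
Generation 1: 20 live cells
(generation 1 grid is the final answer)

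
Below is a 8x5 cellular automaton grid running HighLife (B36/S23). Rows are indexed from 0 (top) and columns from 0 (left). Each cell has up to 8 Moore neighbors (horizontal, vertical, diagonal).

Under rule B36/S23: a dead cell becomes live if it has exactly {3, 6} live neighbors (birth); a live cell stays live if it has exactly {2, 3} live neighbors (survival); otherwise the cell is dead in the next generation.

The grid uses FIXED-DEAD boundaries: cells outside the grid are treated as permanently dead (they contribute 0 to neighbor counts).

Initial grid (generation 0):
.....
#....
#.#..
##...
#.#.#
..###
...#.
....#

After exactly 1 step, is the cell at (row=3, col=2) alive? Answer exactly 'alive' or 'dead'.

Simulating step by step:
Generation 0 (given above): 13 live cells
Generation 1: 12 live cells
.....
.#...
#....
#.##.
#.#.#
.##.#
..#..
.....

Cell (3,2) at generation 1: 1 -> alive

Answer: alive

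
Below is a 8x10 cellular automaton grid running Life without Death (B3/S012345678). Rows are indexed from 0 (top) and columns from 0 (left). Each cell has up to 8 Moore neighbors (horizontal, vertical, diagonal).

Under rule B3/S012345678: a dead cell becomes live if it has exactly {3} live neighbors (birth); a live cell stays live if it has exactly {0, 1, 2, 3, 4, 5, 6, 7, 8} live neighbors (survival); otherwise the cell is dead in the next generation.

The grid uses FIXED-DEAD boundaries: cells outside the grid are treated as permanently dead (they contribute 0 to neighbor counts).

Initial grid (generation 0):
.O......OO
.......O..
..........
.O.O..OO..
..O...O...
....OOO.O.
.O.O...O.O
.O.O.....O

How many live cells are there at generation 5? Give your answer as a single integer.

Answer: 55

Derivation:
Simulating step by step:
Generation 0 (given above): 21 live cells
Generation 1: 32 live cells
.O......OO
.......OO.
......OO..
.OOO..OO..
..OOO.O...
..OOOOO.O.
.O.O.OOO.O
.O.O....OO
Generation 2: 41 live cells
.O.....OOO
......OOOO
..O...OO..
.OOOO.OO..
..OOO.O...
.OOOOOO.O.
.O.O.OOO.O
.O.OO.OOOO
Generation 3: 44 live cells
.O....OOOO
......OOOO
.OO...OO..
.OOOO.OO..
..OOO.O...
.OOOOOO.O.
OO.O.OOO.O
.O.OO.OOOO
Generation 4: 49 live cells
.O....OOOO
.OO..OOOOO
.OO...OO..
.OOOO.OO..
..OOO.O...
OOOOOOO.O.
OO.O.OOO.O
OO.OO.OOOO
Generation 5: 55 live cells
.OO..OOOOO
OOO..OOOOO
OOO.O.OO..
.OOOO.OO..
O.OOO.O...
OOOOOOO.O.
OO.O.OOO.O
OO.OO.OOOO
Population at generation 5: 55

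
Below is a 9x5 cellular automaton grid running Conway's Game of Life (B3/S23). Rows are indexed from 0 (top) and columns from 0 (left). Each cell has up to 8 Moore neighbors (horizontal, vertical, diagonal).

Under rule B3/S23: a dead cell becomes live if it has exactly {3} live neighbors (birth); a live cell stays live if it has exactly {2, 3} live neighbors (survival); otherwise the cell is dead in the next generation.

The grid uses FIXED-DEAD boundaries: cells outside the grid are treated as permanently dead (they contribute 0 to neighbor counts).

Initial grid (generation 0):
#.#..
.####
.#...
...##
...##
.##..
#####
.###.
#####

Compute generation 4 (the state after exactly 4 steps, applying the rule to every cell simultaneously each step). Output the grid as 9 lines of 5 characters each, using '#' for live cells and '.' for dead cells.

Simulating step by step:
Generation 0 (given above): 26 live cells
Generation 1: 13 live cells
..#..
#..#.
.#...
..###
....#
#....
#...#
.....
#...#
Generation 2: 8 live cells
.....
.##..
.#..#
..###
....#
.....
.....
.....
.....
Generation 3: 7 live cells
.....
.##..
.#..#
..#.#
....#
.....
.....
.....
.....
Generation 4: 5 live cells
(generation 4 grid is the final answer)

Answer: .....
.##..
.#...
....#
...#.
.....
.....
.....
.....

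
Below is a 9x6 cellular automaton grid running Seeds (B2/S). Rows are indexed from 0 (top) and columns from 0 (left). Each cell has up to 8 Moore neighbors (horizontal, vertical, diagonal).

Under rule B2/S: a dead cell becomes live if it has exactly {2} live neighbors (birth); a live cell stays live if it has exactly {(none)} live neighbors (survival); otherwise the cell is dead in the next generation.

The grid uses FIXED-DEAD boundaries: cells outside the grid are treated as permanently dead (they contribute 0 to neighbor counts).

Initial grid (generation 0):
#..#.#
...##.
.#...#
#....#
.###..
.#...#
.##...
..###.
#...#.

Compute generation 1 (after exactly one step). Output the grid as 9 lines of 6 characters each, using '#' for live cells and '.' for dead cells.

Answer: ..#...
##....
#.##..
...#..
.....#
....#.
#....#
#....#
.##..#

Derivation:
Simulating step by step:
Generation 0 (given above): 21 live cells
Generation 1: 16 live cells
(generation 1 grid is the final answer)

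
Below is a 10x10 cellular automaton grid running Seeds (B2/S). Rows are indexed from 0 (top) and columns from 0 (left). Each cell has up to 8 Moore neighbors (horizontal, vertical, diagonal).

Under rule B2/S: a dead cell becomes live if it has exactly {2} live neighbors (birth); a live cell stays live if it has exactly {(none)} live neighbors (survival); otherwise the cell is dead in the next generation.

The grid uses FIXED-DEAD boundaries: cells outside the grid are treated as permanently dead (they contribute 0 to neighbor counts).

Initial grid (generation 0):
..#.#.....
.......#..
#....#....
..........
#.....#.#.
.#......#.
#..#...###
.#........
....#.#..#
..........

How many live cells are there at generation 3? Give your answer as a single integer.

Answer: 25

Derivation:
Simulating step by step:
Generation 0 (given above): 19 live cells
Generation 1: 24 live cells
...#......
.#.####...
......#...
##...###..
.#.......#
..#...#...
..........
#.#####...
.....#....
.....#....
Generation 2: 13 live cells
......#...
.......#..
...#......
..#.....#.
........#.
.#........
.......#..
.#........
.##.......
....#.#...
Generation 3: 25 live cells
.......#..
......#...
..#....##.
...#...#.#
.##....#.#
.......##.
###.......
#.........
#..#.#....
.###.#....
Population at generation 3: 25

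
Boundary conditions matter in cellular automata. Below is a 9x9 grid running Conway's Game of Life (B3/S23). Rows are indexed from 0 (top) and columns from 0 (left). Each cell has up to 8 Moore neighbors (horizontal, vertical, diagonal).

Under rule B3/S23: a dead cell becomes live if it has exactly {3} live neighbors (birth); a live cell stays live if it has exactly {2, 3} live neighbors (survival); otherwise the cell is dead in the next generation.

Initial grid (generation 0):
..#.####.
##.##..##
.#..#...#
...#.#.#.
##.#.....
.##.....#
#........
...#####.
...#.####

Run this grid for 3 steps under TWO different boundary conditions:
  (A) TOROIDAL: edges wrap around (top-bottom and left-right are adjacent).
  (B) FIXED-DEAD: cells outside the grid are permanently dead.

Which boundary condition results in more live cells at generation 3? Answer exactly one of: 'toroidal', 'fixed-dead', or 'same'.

Under TOROIDAL boundary, generation 3:
...#.....
.........
.#......#
.#.#..###
...###..#
.###.....
#...#...#
...#....#
#..#.....
Population = 22

Under FIXED-DEAD boundary, generation 3:
.#...####
.#...#..#
....#....
...#.....
...###...
##.#..##.
....#....
....#....
.........
Population = 20

Comparison: toroidal=22, fixed-dead=20 -> toroidal

Answer: toroidal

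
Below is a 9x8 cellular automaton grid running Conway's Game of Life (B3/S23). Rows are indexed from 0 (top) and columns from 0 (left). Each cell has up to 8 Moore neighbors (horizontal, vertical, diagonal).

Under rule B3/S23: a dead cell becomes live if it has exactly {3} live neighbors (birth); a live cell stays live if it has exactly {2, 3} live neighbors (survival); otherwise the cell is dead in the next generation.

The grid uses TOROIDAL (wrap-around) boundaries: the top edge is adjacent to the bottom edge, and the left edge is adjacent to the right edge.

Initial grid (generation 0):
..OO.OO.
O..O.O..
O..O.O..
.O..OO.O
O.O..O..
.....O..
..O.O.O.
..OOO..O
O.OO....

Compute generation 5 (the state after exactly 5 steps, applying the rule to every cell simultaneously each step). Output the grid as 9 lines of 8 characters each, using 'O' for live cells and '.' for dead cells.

Simulating step by step:
Generation 0 (given above): 28 live cells
Generation 1: 35 live cells
.....OOO
.O.O.O.O
OOOO.O.O
.OOO.O.O
OO...O..
.O.OOOO.
..O.O.O.
....OO.O
.....OOO
Generation 2: 20 live cells
........
.O.O.O..
.....O.O
...O.O.O
.......O
OO.O..OO
..O....O
...OO..O
O.......
Generation 3: 19 live cells
........
....O.O.
O.O..O..
O...O..O
..O.O...
.OO...O.
.OO.O...
O..O...O
........
Generation 4: 21 live cells
........
.....O..
OO.OOOO.
O...OO.O
O.O..O.O
.....O..
.......O
OOOO....
........
Generation 5: 20 live cells
(generation 5 grid is the final answer)

Answer: ........
.....OO.
OO.O....
..O.....
OO...O.O
O......O
OOO.....
OOO.....
.OO.....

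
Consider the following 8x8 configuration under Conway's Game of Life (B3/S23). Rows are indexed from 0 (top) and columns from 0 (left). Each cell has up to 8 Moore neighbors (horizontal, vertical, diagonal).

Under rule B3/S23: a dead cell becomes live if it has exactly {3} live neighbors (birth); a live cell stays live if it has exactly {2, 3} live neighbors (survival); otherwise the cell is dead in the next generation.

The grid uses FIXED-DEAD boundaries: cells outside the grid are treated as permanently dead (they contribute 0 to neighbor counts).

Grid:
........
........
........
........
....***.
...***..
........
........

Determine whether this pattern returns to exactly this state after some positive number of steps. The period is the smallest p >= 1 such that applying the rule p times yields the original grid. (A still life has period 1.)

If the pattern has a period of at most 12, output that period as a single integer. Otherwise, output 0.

Answer: 2

Derivation:
Simulating and comparing each generation to the original:
Gen 0 (original, given above): 6 live cells
Gen 1: 6 live cells, differs from original
Gen 2: 6 live cells, MATCHES original -> period = 2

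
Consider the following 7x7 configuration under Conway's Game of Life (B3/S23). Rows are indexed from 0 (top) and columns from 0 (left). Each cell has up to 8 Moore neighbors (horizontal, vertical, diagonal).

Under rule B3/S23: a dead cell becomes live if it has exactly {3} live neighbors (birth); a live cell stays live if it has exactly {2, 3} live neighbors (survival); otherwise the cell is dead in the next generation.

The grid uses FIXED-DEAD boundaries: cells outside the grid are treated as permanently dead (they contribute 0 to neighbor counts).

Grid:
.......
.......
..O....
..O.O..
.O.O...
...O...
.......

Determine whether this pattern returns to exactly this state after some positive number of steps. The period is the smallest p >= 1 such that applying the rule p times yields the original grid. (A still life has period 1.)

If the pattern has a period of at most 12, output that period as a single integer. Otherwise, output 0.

Simulating and comparing each generation to the original:
Gen 0 (original, given above): 6 live cells
Gen 1: 6 live cells, differs from original
Gen 2: 6 live cells, MATCHES original -> period = 2

Answer: 2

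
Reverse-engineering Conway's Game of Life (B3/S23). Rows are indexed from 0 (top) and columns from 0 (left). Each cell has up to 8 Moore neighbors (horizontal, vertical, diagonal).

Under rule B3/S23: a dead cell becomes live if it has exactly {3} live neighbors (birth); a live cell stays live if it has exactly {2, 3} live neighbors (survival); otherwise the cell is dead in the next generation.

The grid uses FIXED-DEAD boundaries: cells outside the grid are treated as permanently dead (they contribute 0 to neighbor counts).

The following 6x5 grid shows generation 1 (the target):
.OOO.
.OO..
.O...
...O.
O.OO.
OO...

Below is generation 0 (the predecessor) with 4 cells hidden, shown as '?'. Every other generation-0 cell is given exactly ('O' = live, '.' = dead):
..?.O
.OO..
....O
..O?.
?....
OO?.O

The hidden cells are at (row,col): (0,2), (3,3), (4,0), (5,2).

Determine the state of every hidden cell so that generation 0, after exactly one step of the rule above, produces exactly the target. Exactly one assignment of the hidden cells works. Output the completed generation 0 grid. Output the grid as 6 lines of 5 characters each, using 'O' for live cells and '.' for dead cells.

Answer: ..O.O
.OO..
....O
..OO.
O....
OO..O

Derivation:
Hidden generation-0 cells (in order): (0,2), (3,3), (4,0), (5,2).
A hidden cell only influences target cells in its own 3x3 neighborhood. Try each of the 2^4 = 16 assignments, step the completed generation 0 forward once under B3/S23, and compare with the target:
  (0,2)=. (3,3)=. (4,0)=. (5,2)=. -> step gives (0,1)='.' but target has 'O' -> reject
  (0,2)=. (3,3)=. (4,0)=. (5,2)=O -> step gives (0,1)='.' but target has 'O' -> reject
  (0,2)=. (3,3)=. (4,0)=O (5,2)=. -> step gives (0,1)='.' but target has 'O' -> reject
  (0,2)=. (3,3)=. (4,0)=O (5,2)=O -> step gives (0,1)='.' but target has 'O' -> reject
  (0,2)=. (3,3)=O (4,0)=. (5,2)=. -> step gives (0,1)='.' but target has 'O' -> reject
  (0,2)=. (3,3)=O (4,0)=. (5,2)=O -> step gives (0,1)='.' but target has 'O' -> reject
  (0,2)=. (3,3)=O (4,0)=O (5,2)=. -> step gives (0,1)='.' but target has 'O' -> reject
  (0,2)=. (3,3)=O (4,0)=O (5,2)=O -> step gives (0,1)='.' but target has 'O' -> reject
  (0,2)=O (3,3)=. (4,0)=. (5,2)=. -> step gives (2,2)='O' but target has '.' -> reject
  (0,2)=O (3,3)=. (4,0)=. (5,2)=O -> step gives (2,2)='O' but target has '.' -> reject
  (0,2)=O (3,3)=. (4,0)=O (5,2)=. -> step gives (2,2)='O' but target has '.' -> reject
  (0,2)=O (3,3)=. (4,0)=O (5,2)=O -> step gives (2,2)='O' but target has '.' -> reject
  (0,2)=O (3,3)=O (4,0)=. (5,2)=. -> step gives (4,0)='.' but target has 'O' -> reject
  (0,2)=O (3,3)=O (4,0)=. (5,2)=O -> step gives (4,0)='.' but target has 'O' -> reject
  (0,2)=O (3,3)=O (4,0)=O (5,2)=. -> step reproduces the target at every cell -> ACCEPT
  (0,2)=O (3,3)=O (4,0)=O (5,2)=O -> step gives (4,2)='.' but target has 'O' -> reject
Unique solution: (0,2)=live, (3,3)=live, (4,0)=live, (5,2)=dead.
Check: live-neighbor counts of every cell in the completed generation 0:
13230
12242
13441
12122
24332
22110
Applying B3/S23 to generation 0 with these counts gives:
.OOO.
.OO..
.O...
...O.
O.OO.
OO...
which matches the target exactly.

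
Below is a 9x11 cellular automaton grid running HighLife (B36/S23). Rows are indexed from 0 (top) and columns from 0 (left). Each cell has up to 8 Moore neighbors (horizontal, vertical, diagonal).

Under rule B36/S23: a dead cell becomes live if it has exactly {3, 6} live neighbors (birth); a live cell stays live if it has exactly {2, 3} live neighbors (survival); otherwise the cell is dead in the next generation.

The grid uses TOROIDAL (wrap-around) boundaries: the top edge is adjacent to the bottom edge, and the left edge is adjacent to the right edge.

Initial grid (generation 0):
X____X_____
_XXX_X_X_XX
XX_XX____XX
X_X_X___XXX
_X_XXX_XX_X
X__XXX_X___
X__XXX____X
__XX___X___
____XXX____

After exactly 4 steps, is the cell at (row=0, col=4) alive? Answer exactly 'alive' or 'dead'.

Simulating step by step:
Generation 0 (given above): 44 live cells
Generation 1: 31 live cells
XXXX______X
X__X_XX_XX_
__X__X_____
___X___X___
_X_____X___
_X_____XXX_
XX___X____X
__X_X______
___XXXX____
Generation 2: 40 live cells
XX__X__X_XX
X__X_XX__X_
__XX_X_XX__
__X___X____
__X___XX___
_XX___XXXXX
XXX_____XXX
XXX___X____
X____X_____
Generation 3: 32 live cells
_X__X___XX_
X__X_X___X_
_XXX_X_XX__
_XX__X__X__
__XX_X___X_
___X__X____
___X__X____
__X______X_
_XX__XX____
Generation 4: 45 live cells
XX_XX_X_XXX
X__X_XXX_XX
X__X_X_XXX_
_____X_XXX_
_X_X_XX____
___X_XX____
__XX_______
_XXX_XX____
_XXX_X__XX_

Cell (0,4) at generation 4: 1 -> alive

Answer: alive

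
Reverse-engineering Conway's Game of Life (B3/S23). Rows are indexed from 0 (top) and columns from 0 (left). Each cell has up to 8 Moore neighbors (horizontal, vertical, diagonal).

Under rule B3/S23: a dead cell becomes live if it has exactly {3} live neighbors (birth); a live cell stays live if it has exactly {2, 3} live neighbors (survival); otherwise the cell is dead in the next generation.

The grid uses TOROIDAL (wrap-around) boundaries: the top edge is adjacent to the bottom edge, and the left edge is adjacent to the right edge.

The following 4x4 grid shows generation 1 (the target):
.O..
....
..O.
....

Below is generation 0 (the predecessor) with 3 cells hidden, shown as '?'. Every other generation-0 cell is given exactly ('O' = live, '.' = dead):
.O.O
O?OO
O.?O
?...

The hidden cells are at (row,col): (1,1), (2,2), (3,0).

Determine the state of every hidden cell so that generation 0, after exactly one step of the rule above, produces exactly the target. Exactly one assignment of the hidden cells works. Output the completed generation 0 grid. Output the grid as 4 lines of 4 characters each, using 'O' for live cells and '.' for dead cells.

Answer: .O.O
O.OO
O.OO
O...

Derivation:
Hidden generation-0 cells (in order): (1,1), (2,2), (3,0).
A hidden cell only influences target cells in its own 3x3 neighborhood. Try each of the 2^3 = 8 assignments, step the completed generation 0 forward once under B3/S23, and compare with the target:
  (1,1)=. (2,2)=. (3,0)=. -> step gives (0,3)='O' but target has '.' -> reject
  (1,1)=. (2,2)=. (3,0)=O -> step gives (3,1)='O' but target has '.' -> reject
  (1,1)=. (2,2)=O (3,0)=. -> step gives (0,3)='O' but target has '.' -> reject
  (1,1)=. (2,2)=O (3,0)=O -> step reproduces the target at every cell -> ACCEPT
  (1,1)=O (2,2)=. (3,0)=. -> step gives (0,3)='O' but target has '.' -> reject
  (1,1)=O (2,2)=. (3,0)=O -> step gives (0,1)='.' but target has 'O' -> reject
  (1,1)=O (2,2)=O (3,0)=. -> step gives (0,3)='O' but target has '.' -> reject
  (1,1)=O (2,2)=O (3,0)=O -> step gives (0,1)='.' but target has 'O' -> reject
Unique solution: (1,1)=dead, (2,2)=live, (3,0)=live.
Check: live-neighbor counts of every cell in the completed generation 0:
5344
5556
4536
4445
Applying B3/S23 to generation 0 with these counts gives:
.O..
....
..O.
....
which matches the target exactly.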